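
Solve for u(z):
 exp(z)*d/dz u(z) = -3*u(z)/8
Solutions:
 u(z) = C1*exp(3*exp(-z)/8)


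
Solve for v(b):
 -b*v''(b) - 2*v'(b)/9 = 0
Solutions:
 v(b) = C1 + C2*b^(7/9)


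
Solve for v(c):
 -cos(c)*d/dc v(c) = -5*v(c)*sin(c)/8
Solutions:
 v(c) = C1/cos(c)^(5/8)


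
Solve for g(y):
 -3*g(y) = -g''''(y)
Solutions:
 g(y) = C1*exp(-3^(1/4)*y) + C2*exp(3^(1/4)*y) + C3*sin(3^(1/4)*y) + C4*cos(3^(1/4)*y)


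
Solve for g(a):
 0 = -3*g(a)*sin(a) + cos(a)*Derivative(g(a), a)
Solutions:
 g(a) = C1/cos(a)^3


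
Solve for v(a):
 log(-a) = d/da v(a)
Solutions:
 v(a) = C1 + a*log(-a) - a


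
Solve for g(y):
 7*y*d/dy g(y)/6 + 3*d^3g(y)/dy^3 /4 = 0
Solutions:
 g(y) = C1 + Integral(C2*airyai(-42^(1/3)*y/3) + C3*airybi(-42^(1/3)*y/3), y)


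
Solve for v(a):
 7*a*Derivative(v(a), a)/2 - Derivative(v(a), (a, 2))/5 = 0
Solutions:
 v(a) = C1 + C2*erfi(sqrt(35)*a/2)


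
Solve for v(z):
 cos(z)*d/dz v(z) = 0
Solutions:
 v(z) = C1


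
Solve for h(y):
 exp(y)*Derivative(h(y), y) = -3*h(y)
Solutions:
 h(y) = C1*exp(3*exp(-y))


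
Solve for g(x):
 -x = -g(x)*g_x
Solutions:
 g(x) = -sqrt(C1 + x^2)
 g(x) = sqrt(C1 + x^2)


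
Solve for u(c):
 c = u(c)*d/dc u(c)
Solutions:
 u(c) = -sqrt(C1 + c^2)
 u(c) = sqrt(C1 + c^2)


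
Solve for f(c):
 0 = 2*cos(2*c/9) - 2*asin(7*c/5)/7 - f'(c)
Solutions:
 f(c) = C1 - 2*c*asin(7*c/5)/7 - 2*sqrt(25 - 49*c^2)/49 + 9*sin(2*c/9)


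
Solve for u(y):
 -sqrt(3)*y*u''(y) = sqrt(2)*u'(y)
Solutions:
 u(y) = C1 + C2*y^(1 - sqrt(6)/3)


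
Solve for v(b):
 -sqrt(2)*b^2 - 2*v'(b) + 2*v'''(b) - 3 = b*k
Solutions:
 v(b) = C1 + C2*exp(-b) + C3*exp(b) - sqrt(2)*b^3/6 - b^2*k/4 - 3*b/2 - sqrt(2)*b


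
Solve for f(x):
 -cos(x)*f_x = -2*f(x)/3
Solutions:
 f(x) = C1*(sin(x) + 1)^(1/3)/(sin(x) - 1)^(1/3)


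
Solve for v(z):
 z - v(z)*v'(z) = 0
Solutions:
 v(z) = -sqrt(C1 + z^2)
 v(z) = sqrt(C1 + z^2)


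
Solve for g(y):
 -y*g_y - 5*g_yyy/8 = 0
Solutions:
 g(y) = C1 + Integral(C2*airyai(-2*5^(2/3)*y/5) + C3*airybi(-2*5^(2/3)*y/5), y)


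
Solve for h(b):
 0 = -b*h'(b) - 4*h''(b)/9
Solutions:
 h(b) = C1 + C2*erf(3*sqrt(2)*b/4)


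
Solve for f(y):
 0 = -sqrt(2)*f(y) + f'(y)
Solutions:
 f(y) = C1*exp(sqrt(2)*y)


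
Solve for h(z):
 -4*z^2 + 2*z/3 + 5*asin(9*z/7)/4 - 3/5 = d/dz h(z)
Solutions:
 h(z) = C1 - 4*z^3/3 + z^2/3 + 5*z*asin(9*z/7)/4 - 3*z/5 + 5*sqrt(49 - 81*z^2)/36


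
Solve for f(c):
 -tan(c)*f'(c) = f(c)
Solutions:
 f(c) = C1/sin(c)


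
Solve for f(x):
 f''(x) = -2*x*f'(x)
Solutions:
 f(x) = C1 + C2*erf(x)


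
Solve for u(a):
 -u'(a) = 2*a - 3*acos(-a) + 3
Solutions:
 u(a) = C1 - a^2 + 3*a*acos(-a) - 3*a + 3*sqrt(1 - a^2)


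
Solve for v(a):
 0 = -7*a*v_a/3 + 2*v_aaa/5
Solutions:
 v(a) = C1 + Integral(C2*airyai(35^(1/3)*6^(2/3)*a/6) + C3*airybi(35^(1/3)*6^(2/3)*a/6), a)


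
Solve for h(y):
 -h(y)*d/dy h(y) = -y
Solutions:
 h(y) = -sqrt(C1 + y^2)
 h(y) = sqrt(C1 + y^2)


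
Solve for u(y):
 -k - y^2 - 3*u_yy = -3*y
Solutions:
 u(y) = C1 + C2*y - k*y^2/6 - y^4/36 + y^3/6


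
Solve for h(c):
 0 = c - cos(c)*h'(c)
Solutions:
 h(c) = C1 + Integral(c/cos(c), c)


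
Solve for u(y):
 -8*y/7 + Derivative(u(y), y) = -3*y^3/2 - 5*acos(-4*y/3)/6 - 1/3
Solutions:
 u(y) = C1 - 3*y^4/8 + 4*y^2/7 - 5*y*acos(-4*y/3)/6 - y/3 - 5*sqrt(9 - 16*y^2)/24


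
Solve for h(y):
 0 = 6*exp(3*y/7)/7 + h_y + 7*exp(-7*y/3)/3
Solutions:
 h(y) = C1 - 2*exp(3*y/7) + exp(-7*y/3)


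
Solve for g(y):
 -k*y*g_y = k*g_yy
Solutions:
 g(y) = C1 + C2*erf(sqrt(2)*y/2)


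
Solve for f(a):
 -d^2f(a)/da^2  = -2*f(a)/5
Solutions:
 f(a) = C1*exp(-sqrt(10)*a/5) + C2*exp(sqrt(10)*a/5)


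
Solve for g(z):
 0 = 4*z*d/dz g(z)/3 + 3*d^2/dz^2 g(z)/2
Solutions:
 g(z) = C1 + C2*erf(2*z/3)


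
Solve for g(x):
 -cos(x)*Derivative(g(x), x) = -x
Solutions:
 g(x) = C1 + Integral(x/cos(x), x)


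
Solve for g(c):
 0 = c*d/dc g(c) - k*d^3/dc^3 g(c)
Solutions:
 g(c) = C1 + Integral(C2*airyai(c*(1/k)^(1/3)) + C3*airybi(c*(1/k)^(1/3)), c)


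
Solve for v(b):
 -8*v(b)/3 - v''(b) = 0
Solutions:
 v(b) = C1*sin(2*sqrt(6)*b/3) + C2*cos(2*sqrt(6)*b/3)


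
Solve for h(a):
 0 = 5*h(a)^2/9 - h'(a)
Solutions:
 h(a) = -9/(C1 + 5*a)


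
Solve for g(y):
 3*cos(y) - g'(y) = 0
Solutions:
 g(y) = C1 + 3*sin(y)


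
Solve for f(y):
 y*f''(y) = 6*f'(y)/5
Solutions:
 f(y) = C1 + C2*y^(11/5)


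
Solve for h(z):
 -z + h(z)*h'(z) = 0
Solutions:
 h(z) = -sqrt(C1 + z^2)
 h(z) = sqrt(C1 + z^2)


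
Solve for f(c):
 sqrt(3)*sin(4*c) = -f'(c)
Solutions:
 f(c) = C1 + sqrt(3)*cos(4*c)/4


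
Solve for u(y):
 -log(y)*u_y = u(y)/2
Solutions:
 u(y) = C1*exp(-li(y)/2)


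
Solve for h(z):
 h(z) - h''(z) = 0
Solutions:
 h(z) = C1*exp(-z) + C2*exp(z)


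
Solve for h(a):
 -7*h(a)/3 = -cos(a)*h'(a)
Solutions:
 h(a) = C1*(sin(a) + 1)^(7/6)/(sin(a) - 1)^(7/6)


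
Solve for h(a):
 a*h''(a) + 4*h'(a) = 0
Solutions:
 h(a) = C1 + C2/a^3


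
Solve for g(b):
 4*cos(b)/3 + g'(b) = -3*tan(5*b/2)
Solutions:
 g(b) = C1 + 6*log(cos(5*b/2))/5 - 4*sin(b)/3


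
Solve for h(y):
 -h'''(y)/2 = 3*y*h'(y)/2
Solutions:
 h(y) = C1 + Integral(C2*airyai(-3^(1/3)*y) + C3*airybi(-3^(1/3)*y), y)


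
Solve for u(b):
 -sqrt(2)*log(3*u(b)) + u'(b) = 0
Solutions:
 -sqrt(2)*Integral(1/(log(_y) + log(3)), (_y, u(b)))/2 = C1 - b


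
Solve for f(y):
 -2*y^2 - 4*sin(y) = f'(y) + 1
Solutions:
 f(y) = C1 - 2*y^3/3 - y + 4*cos(y)


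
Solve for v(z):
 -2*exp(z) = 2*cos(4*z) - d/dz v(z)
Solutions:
 v(z) = C1 + 2*exp(z) + sin(4*z)/2


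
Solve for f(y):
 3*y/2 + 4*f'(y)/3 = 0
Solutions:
 f(y) = C1 - 9*y^2/16


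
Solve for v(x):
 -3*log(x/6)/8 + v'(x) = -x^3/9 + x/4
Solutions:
 v(x) = C1 - x^4/36 + x^2/8 + 3*x*log(x)/8 - 3*x*log(6)/8 - 3*x/8


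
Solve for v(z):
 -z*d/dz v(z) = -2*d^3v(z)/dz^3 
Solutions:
 v(z) = C1 + Integral(C2*airyai(2^(2/3)*z/2) + C3*airybi(2^(2/3)*z/2), z)


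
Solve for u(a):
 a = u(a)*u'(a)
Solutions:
 u(a) = -sqrt(C1 + a^2)
 u(a) = sqrt(C1 + a^2)


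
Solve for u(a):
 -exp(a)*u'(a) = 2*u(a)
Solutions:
 u(a) = C1*exp(2*exp(-a))


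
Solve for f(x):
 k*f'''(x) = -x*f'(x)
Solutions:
 f(x) = C1 + Integral(C2*airyai(x*(-1/k)^(1/3)) + C3*airybi(x*(-1/k)^(1/3)), x)


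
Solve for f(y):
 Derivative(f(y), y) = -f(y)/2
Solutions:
 f(y) = C1*exp(-y/2)


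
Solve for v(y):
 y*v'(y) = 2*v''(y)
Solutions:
 v(y) = C1 + C2*erfi(y/2)


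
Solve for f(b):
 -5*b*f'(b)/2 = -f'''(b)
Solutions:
 f(b) = C1 + Integral(C2*airyai(2^(2/3)*5^(1/3)*b/2) + C3*airybi(2^(2/3)*5^(1/3)*b/2), b)


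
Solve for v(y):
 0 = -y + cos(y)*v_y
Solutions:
 v(y) = C1 + Integral(y/cos(y), y)


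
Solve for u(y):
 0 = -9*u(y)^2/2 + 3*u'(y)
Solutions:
 u(y) = -2/(C1 + 3*y)


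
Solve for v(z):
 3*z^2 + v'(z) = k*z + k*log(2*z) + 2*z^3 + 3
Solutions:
 v(z) = C1 + k*z^2/2 + k*z*log(z) - k*z + k*z*log(2) + z^4/2 - z^3 + 3*z


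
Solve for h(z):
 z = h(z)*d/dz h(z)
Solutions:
 h(z) = -sqrt(C1 + z^2)
 h(z) = sqrt(C1 + z^2)


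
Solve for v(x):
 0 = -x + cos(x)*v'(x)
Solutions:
 v(x) = C1 + Integral(x/cos(x), x)


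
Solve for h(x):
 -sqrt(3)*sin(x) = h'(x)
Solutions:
 h(x) = C1 + sqrt(3)*cos(x)


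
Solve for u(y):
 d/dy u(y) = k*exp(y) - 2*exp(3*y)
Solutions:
 u(y) = C1 + k*exp(y) - 2*exp(3*y)/3


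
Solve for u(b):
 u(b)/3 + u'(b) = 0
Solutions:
 u(b) = C1*exp(-b/3)


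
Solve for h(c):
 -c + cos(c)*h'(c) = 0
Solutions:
 h(c) = C1 + Integral(c/cos(c), c)


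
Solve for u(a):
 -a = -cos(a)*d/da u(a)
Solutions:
 u(a) = C1 + Integral(a/cos(a), a)


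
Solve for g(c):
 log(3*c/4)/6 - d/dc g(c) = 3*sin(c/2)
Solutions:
 g(c) = C1 + c*log(c)/6 - c*log(2)/3 - c/6 + c*log(3)/6 + 6*cos(c/2)


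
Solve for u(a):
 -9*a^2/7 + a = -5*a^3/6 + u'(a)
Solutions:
 u(a) = C1 + 5*a^4/24 - 3*a^3/7 + a^2/2


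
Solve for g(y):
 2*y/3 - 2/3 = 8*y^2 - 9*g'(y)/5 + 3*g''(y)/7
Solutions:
 g(y) = C1 + C2*exp(21*y/5) + 40*y^3/27 + 55*y^2/63 + 1040*y/1323


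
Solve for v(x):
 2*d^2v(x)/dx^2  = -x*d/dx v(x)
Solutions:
 v(x) = C1 + C2*erf(x/2)


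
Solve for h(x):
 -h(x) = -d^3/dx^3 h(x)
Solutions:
 h(x) = C3*exp(x) + (C1*sin(sqrt(3)*x/2) + C2*cos(sqrt(3)*x/2))*exp(-x/2)


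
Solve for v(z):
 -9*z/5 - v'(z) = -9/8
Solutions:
 v(z) = C1 - 9*z^2/10 + 9*z/8


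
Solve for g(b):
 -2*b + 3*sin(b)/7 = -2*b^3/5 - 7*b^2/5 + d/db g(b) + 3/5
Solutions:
 g(b) = C1 + b^4/10 + 7*b^3/15 - b^2 - 3*b/5 - 3*cos(b)/7


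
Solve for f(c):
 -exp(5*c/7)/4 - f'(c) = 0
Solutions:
 f(c) = C1 - 7*exp(5*c/7)/20


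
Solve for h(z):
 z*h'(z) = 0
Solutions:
 h(z) = C1


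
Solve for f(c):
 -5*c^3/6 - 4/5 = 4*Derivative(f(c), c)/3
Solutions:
 f(c) = C1 - 5*c^4/32 - 3*c/5


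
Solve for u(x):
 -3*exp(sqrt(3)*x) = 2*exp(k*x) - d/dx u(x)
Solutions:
 u(x) = C1 + sqrt(3)*exp(sqrt(3)*x) + 2*exp(k*x)/k


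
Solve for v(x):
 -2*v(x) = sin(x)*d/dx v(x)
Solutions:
 v(x) = C1*(cos(x) + 1)/(cos(x) - 1)


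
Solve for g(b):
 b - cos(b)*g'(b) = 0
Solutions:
 g(b) = C1 + Integral(b/cos(b), b)


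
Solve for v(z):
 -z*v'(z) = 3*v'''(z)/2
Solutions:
 v(z) = C1 + Integral(C2*airyai(-2^(1/3)*3^(2/3)*z/3) + C3*airybi(-2^(1/3)*3^(2/3)*z/3), z)


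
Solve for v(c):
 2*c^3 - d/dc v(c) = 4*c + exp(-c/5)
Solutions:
 v(c) = C1 + c^4/2 - 2*c^2 + 5*exp(-c/5)


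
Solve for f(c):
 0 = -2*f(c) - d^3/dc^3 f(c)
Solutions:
 f(c) = C3*exp(-2^(1/3)*c) + (C1*sin(2^(1/3)*sqrt(3)*c/2) + C2*cos(2^(1/3)*sqrt(3)*c/2))*exp(2^(1/3)*c/2)


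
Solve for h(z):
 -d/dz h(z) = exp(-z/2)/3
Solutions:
 h(z) = C1 + 2*exp(-z/2)/3


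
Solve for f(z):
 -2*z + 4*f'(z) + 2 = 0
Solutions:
 f(z) = C1 + z^2/4 - z/2


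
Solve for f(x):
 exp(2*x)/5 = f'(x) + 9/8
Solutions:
 f(x) = C1 - 9*x/8 + exp(2*x)/10


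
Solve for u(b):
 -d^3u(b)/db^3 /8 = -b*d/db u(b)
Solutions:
 u(b) = C1 + Integral(C2*airyai(2*b) + C3*airybi(2*b), b)


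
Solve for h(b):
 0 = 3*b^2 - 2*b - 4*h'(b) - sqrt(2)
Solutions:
 h(b) = C1 + b^3/4 - b^2/4 - sqrt(2)*b/4


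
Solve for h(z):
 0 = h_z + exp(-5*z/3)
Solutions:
 h(z) = C1 + 3*exp(-5*z/3)/5


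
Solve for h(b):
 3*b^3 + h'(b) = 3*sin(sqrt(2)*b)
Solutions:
 h(b) = C1 - 3*b^4/4 - 3*sqrt(2)*cos(sqrt(2)*b)/2


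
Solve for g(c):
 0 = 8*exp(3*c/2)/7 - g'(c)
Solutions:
 g(c) = C1 + 16*exp(3*c/2)/21


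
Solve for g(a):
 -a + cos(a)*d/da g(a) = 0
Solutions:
 g(a) = C1 + Integral(a/cos(a), a)


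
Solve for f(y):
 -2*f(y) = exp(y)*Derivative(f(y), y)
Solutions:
 f(y) = C1*exp(2*exp(-y))


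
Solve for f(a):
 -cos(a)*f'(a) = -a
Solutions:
 f(a) = C1 + Integral(a/cos(a), a)


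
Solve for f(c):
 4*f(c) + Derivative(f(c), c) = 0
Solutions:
 f(c) = C1*exp(-4*c)


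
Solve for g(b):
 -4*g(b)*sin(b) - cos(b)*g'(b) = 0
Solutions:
 g(b) = C1*cos(b)^4


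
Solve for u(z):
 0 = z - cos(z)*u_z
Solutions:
 u(z) = C1 + Integral(z/cos(z), z)


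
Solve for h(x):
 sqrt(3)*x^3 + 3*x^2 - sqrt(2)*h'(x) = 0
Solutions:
 h(x) = C1 + sqrt(6)*x^4/8 + sqrt(2)*x^3/2


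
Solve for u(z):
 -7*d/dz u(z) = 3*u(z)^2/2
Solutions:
 u(z) = 14/(C1 + 3*z)


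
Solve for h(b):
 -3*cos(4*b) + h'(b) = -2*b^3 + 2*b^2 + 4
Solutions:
 h(b) = C1 - b^4/2 + 2*b^3/3 + 4*b + 3*sin(4*b)/4


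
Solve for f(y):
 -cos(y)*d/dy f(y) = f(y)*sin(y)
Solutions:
 f(y) = C1*cos(y)


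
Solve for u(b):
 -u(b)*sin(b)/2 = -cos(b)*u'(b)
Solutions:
 u(b) = C1/sqrt(cos(b))


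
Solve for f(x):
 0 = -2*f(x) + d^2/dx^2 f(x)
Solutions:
 f(x) = C1*exp(-sqrt(2)*x) + C2*exp(sqrt(2)*x)


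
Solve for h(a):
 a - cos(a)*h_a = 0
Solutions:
 h(a) = C1 + Integral(a/cos(a), a)


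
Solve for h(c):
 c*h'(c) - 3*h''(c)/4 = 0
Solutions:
 h(c) = C1 + C2*erfi(sqrt(6)*c/3)


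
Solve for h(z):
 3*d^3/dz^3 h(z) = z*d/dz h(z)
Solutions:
 h(z) = C1 + Integral(C2*airyai(3^(2/3)*z/3) + C3*airybi(3^(2/3)*z/3), z)


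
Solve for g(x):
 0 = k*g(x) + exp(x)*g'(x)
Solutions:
 g(x) = C1*exp(k*exp(-x))


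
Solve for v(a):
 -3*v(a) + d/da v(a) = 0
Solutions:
 v(a) = C1*exp(3*a)


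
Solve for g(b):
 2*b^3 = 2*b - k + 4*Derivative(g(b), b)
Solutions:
 g(b) = C1 + b^4/8 - b^2/4 + b*k/4


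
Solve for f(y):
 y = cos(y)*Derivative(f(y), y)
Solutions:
 f(y) = C1 + Integral(y/cos(y), y)


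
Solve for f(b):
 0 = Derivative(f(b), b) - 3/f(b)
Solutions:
 f(b) = -sqrt(C1 + 6*b)
 f(b) = sqrt(C1 + 6*b)


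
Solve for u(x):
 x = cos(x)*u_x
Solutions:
 u(x) = C1 + Integral(x/cos(x), x)


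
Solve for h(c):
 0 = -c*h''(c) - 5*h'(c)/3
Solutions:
 h(c) = C1 + C2/c^(2/3)


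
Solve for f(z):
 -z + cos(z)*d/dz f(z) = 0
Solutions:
 f(z) = C1 + Integral(z/cos(z), z)


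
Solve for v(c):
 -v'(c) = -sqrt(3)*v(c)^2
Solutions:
 v(c) = -1/(C1 + sqrt(3)*c)


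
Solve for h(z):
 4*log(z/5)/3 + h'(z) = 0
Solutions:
 h(z) = C1 - 4*z*log(z)/3 + 4*z/3 + 4*z*log(5)/3


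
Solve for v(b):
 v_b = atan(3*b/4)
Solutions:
 v(b) = C1 + b*atan(3*b/4) - 2*log(9*b^2 + 16)/3


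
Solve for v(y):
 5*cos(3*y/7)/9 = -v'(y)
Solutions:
 v(y) = C1 - 35*sin(3*y/7)/27


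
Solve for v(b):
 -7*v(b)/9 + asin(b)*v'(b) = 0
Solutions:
 v(b) = C1*exp(7*Integral(1/asin(b), b)/9)


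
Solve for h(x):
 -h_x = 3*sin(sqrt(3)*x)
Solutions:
 h(x) = C1 + sqrt(3)*cos(sqrt(3)*x)


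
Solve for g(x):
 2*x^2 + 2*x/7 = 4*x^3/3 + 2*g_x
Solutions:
 g(x) = C1 - x^4/6 + x^3/3 + x^2/14


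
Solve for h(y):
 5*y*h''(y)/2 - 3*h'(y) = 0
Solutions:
 h(y) = C1 + C2*y^(11/5)


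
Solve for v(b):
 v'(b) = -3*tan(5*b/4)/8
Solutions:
 v(b) = C1 + 3*log(cos(5*b/4))/10


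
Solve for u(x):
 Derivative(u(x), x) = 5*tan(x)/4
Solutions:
 u(x) = C1 - 5*log(cos(x))/4


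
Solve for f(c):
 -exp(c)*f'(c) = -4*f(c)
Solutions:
 f(c) = C1*exp(-4*exp(-c))


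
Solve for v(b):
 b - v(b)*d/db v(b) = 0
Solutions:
 v(b) = -sqrt(C1 + b^2)
 v(b) = sqrt(C1 + b^2)


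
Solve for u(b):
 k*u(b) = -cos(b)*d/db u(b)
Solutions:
 u(b) = C1*exp(k*(log(sin(b) - 1) - log(sin(b) + 1))/2)


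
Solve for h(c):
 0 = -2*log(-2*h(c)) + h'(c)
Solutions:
 -Integral(1/(log(-_y) + log(2)), (_y, h(c)))/2 = C1 - c


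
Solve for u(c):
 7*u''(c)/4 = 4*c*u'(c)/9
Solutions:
 u(c) = C1 + C2*erfi(2*sqrt(14)*c/21)


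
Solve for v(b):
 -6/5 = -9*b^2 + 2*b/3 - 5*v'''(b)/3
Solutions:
 v(b) = C1 + C2*b + C3*b^2 - 9*b^5/100 + b^4/60 + 3*b^3/25


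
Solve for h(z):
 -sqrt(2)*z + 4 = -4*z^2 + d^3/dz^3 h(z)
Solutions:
 h(z) = C1 + C2*z + C3*z^2 + z^5/15 - sqrt(2)*z^4/24 + 2*z^3/3


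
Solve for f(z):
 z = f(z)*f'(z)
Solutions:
 f(z) = -sqrt(C1 + z^2)
 f(z) = sqrt(C1 + z^2)


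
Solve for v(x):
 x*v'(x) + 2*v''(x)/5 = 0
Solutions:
 v(x) = C1 + C2*erf(sqrt(5)*x/2)


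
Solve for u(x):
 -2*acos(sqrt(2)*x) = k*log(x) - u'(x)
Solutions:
 u(x) = C1 + k*x*(log(x) - 1) + 2*x*acos(sqrt(2)*x) - sqrt(2)*sqrt(1 - 2*x^2)


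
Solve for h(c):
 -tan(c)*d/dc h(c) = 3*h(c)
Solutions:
 h(c) = C1/sin(c)^3


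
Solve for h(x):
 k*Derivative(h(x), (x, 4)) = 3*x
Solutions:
 h(x) = C1 + C2*x + C3*x^2 + C4*x^3 + x^5/(40*k)


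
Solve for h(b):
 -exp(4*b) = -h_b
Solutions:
 h(b) = C1 + exp(4*b)/4


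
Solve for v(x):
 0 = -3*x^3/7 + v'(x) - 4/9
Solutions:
 v(x) = C1 + 3*x^4/28 + 4*x/9


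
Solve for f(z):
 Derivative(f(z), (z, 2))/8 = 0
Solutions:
 f(z) = C1 + C2*z


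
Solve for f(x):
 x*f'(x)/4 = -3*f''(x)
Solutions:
 f(x) = C1 + C2*erf(sqrt(6)*x/12)


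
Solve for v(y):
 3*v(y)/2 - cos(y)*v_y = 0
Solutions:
 v(y) = C1*(sin(y) + 1)^(3/4)/(sin(y) - 1)^(3/4)


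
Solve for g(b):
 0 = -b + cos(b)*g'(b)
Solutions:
 g(b) = C1 + Integral(b/cos(b), b)


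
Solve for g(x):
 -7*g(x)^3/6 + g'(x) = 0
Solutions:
 g(x) = -sqrt(3)*sqrt(-1/(C1 + 7*x))
 g(x) = sqrt(3)*sqrt(-1/(C1 + 7*x))


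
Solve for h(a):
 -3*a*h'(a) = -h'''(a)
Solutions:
 h(a) = C1 + Integral(C2*airyai(3^(1/3)*a) + C3*airybi(3^(1/3)*a), a)


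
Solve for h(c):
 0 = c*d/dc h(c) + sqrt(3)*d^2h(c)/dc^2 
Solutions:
 h(c) = C1 + C2*erf(sqrt(2)*3^(3/4)*c/6)


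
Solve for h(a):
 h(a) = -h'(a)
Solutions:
 h(a) = C1*exp(-a)


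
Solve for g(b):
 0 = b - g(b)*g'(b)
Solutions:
 g(b) = -sqrt(C1 + b^2)
 g(b) = sqrt(C1 + b^2)


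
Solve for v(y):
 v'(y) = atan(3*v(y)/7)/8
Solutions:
 Integral(1/atan(3*_y/7), (_y, v(y))) = C1 + y/8


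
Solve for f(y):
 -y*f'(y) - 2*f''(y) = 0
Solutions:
 f(y) = C1 + C2*erf(y/2)


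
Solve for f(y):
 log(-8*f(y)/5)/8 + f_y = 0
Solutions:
 8*Integral(1/(log(-_y) - log(5) + 3*log(2)), (_y, f(y))) = C1 - y


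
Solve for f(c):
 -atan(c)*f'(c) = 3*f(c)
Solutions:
 f(c) = C1*exp(-3*Integral(1/atan(c), c))


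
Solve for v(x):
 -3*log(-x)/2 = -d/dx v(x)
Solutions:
 v(x) = C1 + 3*x*log(-x)/2 - 3*x/2


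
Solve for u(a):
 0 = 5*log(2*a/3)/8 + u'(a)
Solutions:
 u(a) = C1 - 5*a*log(a)/8 - 5*a*log(2)/8 + 5*a/8 + 5*a*log(3)/8


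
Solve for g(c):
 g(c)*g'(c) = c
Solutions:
 g(c) = -sqrt(C1 + c^2)
 g(c) = sqrt(C1 + c^2)


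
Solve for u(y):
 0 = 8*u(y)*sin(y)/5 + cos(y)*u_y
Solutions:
 u(y) = C1*cos(y)^(8/5)


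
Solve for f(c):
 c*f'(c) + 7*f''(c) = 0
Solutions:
 f(c) = C1 + C2*erf(sqrt(14)*c/14)


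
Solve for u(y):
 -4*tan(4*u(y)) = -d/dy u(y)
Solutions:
 u(y) = -asin(C1*exp(16*y))/4 + pi/4
 u(y) = asin(C1*exp(16*y))/4


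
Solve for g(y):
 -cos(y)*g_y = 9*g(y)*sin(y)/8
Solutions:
 g(y) = C1*cos(y)^(9/8)


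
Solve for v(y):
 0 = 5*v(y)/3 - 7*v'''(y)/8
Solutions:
 v(y) = C3*exp(2*21^(2/3)*5^(1/3)*y/21) + (C1*sin(3^(1/6)*5^(1/3)*7^(2/3)*y/7) + C2*cos(3^(1/6)*5^(1/3)*7^(2/3)*y/7))*exp(-21^(2/3)*5^(1/3)*y/21)


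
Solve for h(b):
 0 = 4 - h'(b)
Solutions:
 h(b) = C1 + 4*b


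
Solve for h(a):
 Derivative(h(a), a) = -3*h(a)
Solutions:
 h(a) = C1*exp(-3*a)


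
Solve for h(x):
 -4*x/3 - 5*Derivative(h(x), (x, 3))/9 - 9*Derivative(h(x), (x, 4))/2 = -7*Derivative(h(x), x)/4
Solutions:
 h(x) = C1 + C2*exp(-x*(200*2^(2/3)/(729*sqrt(234197481) + 11156261)^(1/3) + 40 + 2^(1/3)*(729*sqrt(234197481) + 11156261)^(1/3))/972)*sin(2^(1/3)*sqrt(3)*x*(-(729*sqrt(234197481) + 11156261)^(1/3) + 200*2^(1/3)/(729*sqrt(234197481) + 11156261)^(1/3))/972) + C3*exp(-x*(200*2^(2/3)/(729*sqrt(234197481) + 11156261)^(1/3) + 40 + 2^(1/3)*(729*sqrt(234197481) + 11156261)^(1/3))/972)*cos(2^(1/3)*sqrt(3)*x*(-(729*sqrt(234197481) + 11156261)^(1/3) + 200*2^(1/3)/(729*sqrt(234197481) + 11156261)^(1/3))/972) + C4*exp(x*(-20 + 200*2^(2/3)/(729*sqrt(234197481) + 11156261)^(1/3) + 2^(1/3)*(729*sqrt(234197481) + 11156261)^(1/3))/486) + 8*x^2/21


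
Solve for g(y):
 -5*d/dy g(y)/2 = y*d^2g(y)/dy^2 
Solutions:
 g(y) = C1 + C2/y^(3/2)


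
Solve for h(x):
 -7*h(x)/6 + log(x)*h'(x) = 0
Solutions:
 h(x) = C1*exp(7*li(x)/6)


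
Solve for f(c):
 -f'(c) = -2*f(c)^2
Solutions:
 f(c) = -1/(C1 + 2*c)


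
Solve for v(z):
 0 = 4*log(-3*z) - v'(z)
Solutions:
 v(z) = C1 + 4*z*log(-z) + 4*z*(-1 + log(3))


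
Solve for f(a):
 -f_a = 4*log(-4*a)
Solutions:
 f(a) = C1 - 4*a*log(-a) + 4*a*(1 - 2*log(2))


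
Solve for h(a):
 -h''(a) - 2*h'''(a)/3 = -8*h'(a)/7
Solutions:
 h(a) = C1 + C2*exp(a*(-21 + sqrt(1785))/28) + C3*exp(-a*(21 + sqrt(1785))/28)


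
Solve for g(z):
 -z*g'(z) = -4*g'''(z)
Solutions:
 g(z) = C1 + Integral(C2*airyai(2^(1/3)*z/2) + C3*airybi(2^(1/3)*z/2), z)


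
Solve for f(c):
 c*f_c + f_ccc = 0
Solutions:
 f(c) = C1 + Integral(C2*airyai(-c) + C3*airybi(-c), c)


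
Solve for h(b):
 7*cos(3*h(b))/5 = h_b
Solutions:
 -7*b/5 - log(sin(3*h(b)) - 1)/6 + log(sin(3*h(b)) + 1)/6 = C1


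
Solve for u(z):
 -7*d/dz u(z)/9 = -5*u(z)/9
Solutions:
 u(z) = C1*exp(5*z/7)


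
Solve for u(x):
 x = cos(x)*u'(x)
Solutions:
 u(x) = C1 + Integral(x/cos(x), x)


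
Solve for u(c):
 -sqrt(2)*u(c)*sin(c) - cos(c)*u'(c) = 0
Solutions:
 u(c) = C1*cos(c)^(sqrt(2))


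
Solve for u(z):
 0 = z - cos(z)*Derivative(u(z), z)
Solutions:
 u(z) = C1 + Integral(z/cos(z), z)


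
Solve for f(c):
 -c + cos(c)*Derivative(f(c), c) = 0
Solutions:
 f(c) = C1 + Integral(c/cos(c), c)


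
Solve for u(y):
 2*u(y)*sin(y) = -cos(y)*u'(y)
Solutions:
 u(y) = C1*cos(y)^2


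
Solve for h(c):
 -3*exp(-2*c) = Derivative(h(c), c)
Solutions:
 h(c) = C1 + 3*exp(-2*c)/2


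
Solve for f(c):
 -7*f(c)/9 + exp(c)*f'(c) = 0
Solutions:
 f(c) = C1*exp(-7*exp(-c)/9)


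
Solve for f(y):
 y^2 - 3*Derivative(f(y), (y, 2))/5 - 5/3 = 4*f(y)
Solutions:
 f(y) = C1*sin(2*sqrt(15)*y/3) + C2*cos(2*sqrt(15)*y/3) + y^2/4 - 59/120


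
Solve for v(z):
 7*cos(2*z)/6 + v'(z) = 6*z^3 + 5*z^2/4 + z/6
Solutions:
 v(z) = C1 + 3*z^4/2 + 5*z^3/12 + z^2/12 - 7*sin(2*z)/12


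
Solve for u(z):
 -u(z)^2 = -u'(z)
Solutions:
 u(z) = -1/(C1 + z)


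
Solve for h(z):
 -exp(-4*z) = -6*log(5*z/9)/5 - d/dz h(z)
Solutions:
 h(z) = C1 - 6*z*log(z)/5 + 6*z*(-log(5) + 1 + 2*log(3))/5 - exp(-4*z)/4


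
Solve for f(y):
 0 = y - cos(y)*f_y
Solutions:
 f(y) = C1 + Integral(y/cos(y), y)


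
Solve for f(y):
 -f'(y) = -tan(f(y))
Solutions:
 f(y) = pi - asin(C1*exp(y))
 f(y) = asin(C1*exp(y))


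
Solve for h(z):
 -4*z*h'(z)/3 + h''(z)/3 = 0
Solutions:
 h(z) = C1 + C2*erfi(sqrt(2)*z)


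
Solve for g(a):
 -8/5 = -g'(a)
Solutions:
 g(a) = C1 + 8*a/5


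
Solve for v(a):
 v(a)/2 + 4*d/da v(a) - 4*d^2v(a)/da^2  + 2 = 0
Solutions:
 v(a) = C1*exp(a*(2 - sqrt(6))/4) + C2*exp(a*(2 + sqrt(6))/4) - 4


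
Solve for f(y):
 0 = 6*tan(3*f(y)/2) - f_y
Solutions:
 f(y) = -2*asin(C1*exp(9*y))/3 + 2*pi/3
 f(y) = 2*asin(C1*exp(9*y))/3


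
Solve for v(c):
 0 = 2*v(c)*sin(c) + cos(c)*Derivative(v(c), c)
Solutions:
 v(c) = C1*cos(c)^2


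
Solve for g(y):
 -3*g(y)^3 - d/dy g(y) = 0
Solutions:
 g(y) = -sqrt(2)*sqrt(-1/(C1 - 3*y))/2
 g(y) = sqrt(2)*sqrt(-1/(C1 - 3*y))/2


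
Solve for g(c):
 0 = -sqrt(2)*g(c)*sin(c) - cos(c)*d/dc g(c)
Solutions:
 g(c) = C1*cos(c)^(sqrt(2))


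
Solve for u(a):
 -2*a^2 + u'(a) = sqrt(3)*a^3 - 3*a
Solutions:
 u(a) = C1 + sqrt(3)*a^4/4 + 2*a^3/3 - 3*a^2/2


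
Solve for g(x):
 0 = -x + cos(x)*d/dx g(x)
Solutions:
 g(x) = C1 + Integral(x/cos(x), x)


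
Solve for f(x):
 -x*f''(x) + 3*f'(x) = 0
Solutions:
 f(x) = C1 + C2*x^4


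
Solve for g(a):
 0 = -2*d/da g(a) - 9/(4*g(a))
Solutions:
 g(a) = -sqrt(C1 - 9*a)/2
 g(a) = sqrt(C1 - 9*a)/2


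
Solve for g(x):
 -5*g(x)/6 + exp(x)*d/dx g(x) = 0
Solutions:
 g(x) = C1*exp(-5*exp(-x)/6)


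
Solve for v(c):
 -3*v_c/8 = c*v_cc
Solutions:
 v(c) = C1 + C2*c^(5/8)


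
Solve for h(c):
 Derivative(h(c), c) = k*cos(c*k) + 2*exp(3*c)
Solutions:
 h(c) = C1 + 2*exp(3*c)/3 + sin(c*k)


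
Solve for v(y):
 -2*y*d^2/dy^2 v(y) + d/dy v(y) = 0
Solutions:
 v(y) = C1 + C2*y^(3/2)


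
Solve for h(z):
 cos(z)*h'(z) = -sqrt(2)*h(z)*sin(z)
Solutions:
 h(z) = C1*cos(z)^(sqrt(2))


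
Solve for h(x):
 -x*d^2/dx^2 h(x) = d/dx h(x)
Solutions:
 h(x) = C1 + C2*log(x)


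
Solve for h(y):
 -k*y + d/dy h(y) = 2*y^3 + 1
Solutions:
 h(y) = C1 + k*y^2/2 + y^4/2 + y


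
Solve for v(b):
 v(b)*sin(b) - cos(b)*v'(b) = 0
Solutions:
 v(b) = C1/cos(b)


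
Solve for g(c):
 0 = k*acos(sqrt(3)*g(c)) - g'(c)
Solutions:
 Integral(1/acos(sqrt(3)*_y), (_y, g(c))) = C1 + c*k


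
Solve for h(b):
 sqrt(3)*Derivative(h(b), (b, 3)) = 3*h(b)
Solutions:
 h(b) = C3*exp(3^(1/6)*b) + (C1*sin(3^(2/3)*b/2) + C2*cos(3^(2/3)*b/2))*exp(-3^(1/6)*b/2)


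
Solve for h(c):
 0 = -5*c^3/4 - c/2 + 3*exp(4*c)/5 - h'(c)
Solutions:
 h(c) = C1 - 5*c^4/16 - c^2/4 + 3*exp(4*c)/20


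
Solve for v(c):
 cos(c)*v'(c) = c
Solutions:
 v(c) = C1 + Integral(c/cos(c), c)


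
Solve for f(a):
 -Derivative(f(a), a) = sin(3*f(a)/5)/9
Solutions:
 a/9 + 5*log(cos(3*f(a)/5) - 1)/6 - 5*log(cos(3*f(a)/5) + 1)/6 = C1


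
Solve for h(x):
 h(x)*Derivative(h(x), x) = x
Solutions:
 h(x) = -sqrt(C1 + x^2)
 h(x) = sqrt(C1 + x^2)


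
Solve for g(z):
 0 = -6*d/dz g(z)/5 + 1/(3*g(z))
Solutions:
 g(z) = -sqrt(C1 + 5*z)/3
 g(z) = sqrt(C1 + 5*z)/3


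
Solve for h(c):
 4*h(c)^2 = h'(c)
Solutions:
 h(c) = -1/(C1 + 4*c)


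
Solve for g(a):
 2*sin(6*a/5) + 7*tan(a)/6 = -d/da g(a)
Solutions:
 g(a) = C1 + 7*log(cos(a))/6 + 5*cos(6*a/5)/3


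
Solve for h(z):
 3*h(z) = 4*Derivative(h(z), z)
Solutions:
 h(z) = C1*exp(3*z/4)


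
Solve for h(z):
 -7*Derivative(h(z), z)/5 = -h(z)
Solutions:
 h(z) = C1*exp(5*z/7)


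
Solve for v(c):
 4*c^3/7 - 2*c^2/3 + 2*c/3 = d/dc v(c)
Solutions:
 v(c) = C1 + c^4/7 - 2*c^3/9 + c^2/3


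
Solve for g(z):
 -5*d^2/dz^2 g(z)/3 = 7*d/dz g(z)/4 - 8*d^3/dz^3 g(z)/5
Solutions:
 g(z) = C1 + C2*exp(z*(25 - sqrt(3145))/48) + C3*exp(z*(25 + sqrt(3145))/48)


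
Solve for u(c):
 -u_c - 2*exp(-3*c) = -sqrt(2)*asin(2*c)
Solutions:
 u(c) = C1 + sqrt(2)*c*asin(2*c) + sqrt(2)*sqrt(1 - 4*c^2)/2 + 2*exp(-3*c)/3


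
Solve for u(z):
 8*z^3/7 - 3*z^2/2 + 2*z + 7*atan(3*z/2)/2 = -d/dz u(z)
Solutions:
 u(z) = C1 - 2*z^4/7 + z^3/2 - z^2 - 7*z*atan(3*z/2)/2 + 7*log(9*z^2 + 4)/6


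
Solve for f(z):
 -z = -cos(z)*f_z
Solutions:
 f(z) = C1 + Integral(z/cos(z), z)


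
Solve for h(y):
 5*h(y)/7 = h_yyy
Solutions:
 h(y) = C3*exp(5^(1/3)*7^(2/3)*y/7) + (C1*sin(sqrt(3)*5^(1/3)*7^(2/3)*y/14) + C2*cos(sqrt(3)*5^(1/3)*7^(2/3)*y/14))*exp(-5^(1/3)*7^(2/3)*y/14)


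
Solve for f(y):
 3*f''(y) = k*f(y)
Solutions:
 f(y) = C1*exp(-sqrt(3)*sqrt(k)*y/3) + C2*exp(sqrt(3)*sqrt(k)*y/3)


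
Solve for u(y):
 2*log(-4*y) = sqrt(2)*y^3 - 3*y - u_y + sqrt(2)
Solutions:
 u(y) = C1 + sqrt(2)*y^4/4 - 3*y^2/2 - 2*y*log(-y) + y*(-4*log(2) + sqrt(2) + 2)


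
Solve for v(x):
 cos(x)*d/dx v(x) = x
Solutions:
 v(x) = C1 + Integral(x/cos(x), x)


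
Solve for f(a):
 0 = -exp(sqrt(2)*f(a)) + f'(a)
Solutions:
 f(a) = sqrt(2)*(2*log(-1/(C1 + a)) - log(2))/4


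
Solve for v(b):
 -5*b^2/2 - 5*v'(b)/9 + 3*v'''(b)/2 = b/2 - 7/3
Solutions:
 v(b) = C1 + C2*exp(-sqrt(30)*b/9) + C3*exp(sqrt(30)*b/9) - 3*b^3/2 - 9*b^2/20 - 201*b/10


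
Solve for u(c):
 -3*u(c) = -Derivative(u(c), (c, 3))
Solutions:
 u(c) = C3*exp(3^(1/3)*c) + (C1*sin(3^(5/6)*c/2) + C2*cos(3^(5/6)*c/2))*exp(-3^(1/3)*c/2)


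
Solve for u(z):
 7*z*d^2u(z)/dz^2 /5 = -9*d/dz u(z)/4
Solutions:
 u(z) = C1 + C2/z^(17/28)


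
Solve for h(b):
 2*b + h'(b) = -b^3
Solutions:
 h(b) = C1 - b^4/4 - b^2


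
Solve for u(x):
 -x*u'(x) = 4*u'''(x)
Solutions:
 u(x) = C1 + Integral(C2*airyai(-2^(1/3)*x/2) + C3*airybi(-2^(1/3)*x/2), x)


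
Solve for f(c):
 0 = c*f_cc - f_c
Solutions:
 f(c) = C1 + C2*c^2


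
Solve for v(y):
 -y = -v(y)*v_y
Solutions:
 v(y) = -sqrt(C1 + y^2)
 v(y) = sqrt(C1 + y^2)


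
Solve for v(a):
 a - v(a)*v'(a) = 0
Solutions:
 v(a) = -sqrt(C1 + a^2)
 v(a) = sqrt(C1 + a^2)


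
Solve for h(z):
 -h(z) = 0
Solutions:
 h(z) = 0


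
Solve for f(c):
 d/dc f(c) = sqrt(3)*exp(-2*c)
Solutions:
 f(c) = C1 - sqrt(3)*exp(-2*c)/2


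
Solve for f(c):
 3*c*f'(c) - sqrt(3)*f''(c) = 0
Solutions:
 f(c) = C1 + C2*erfi(sqrt(2)*3^(1/4)*c/2)


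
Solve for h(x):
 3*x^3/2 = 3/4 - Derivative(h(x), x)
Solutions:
 h(x) = C1 - 3*x^4/8 + 3*x/4


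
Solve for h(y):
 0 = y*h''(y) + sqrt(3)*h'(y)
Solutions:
 h(y) = C1 + C2*y^(1 - sqrt(3))


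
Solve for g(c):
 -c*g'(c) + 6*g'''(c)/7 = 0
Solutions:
 g(c) = C1 + Integral(C2*airyai(6^(2/3)*7^(1/3)*c/6) + C3*airybi(6^(2/3)*7^(1/3)*c/6), c)


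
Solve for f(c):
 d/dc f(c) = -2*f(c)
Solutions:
 f(c) = C1*exp(-2*c)


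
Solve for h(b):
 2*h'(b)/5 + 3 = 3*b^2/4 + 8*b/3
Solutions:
 h(b) = C1 + 5*b^3/8 + 10*b^2/3 - 15*b/2


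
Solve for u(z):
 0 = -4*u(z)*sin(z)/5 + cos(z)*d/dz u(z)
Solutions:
 u(z) = C1/cos(z)^(4/5)


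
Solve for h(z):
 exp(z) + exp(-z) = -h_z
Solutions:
 h(z) = C1 - 2*sinh(z)


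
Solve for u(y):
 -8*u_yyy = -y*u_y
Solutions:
 u(y) = C1 + Integral(C2*airyai(y/2) + C3*airybi(y/2), y)


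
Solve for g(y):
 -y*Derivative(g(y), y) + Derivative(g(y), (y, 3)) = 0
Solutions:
 g(y) = C1 + Integral(C2*airyai(y) + C3*airybi(y), y)


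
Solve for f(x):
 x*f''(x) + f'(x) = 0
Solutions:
 f(x) = C1 + C2*log(x)


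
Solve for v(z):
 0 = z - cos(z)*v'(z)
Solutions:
 v(z) = C1 + Integral(z/cos(z), z)


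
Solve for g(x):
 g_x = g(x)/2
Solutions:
 g(x) = C1*exp(x/2)


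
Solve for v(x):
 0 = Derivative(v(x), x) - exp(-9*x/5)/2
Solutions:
 v(x) = C1 - 5*exp(-9*x/5)/18


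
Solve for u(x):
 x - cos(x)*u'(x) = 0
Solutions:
 u(x) = C1 + Integral(x/cos(x), x)


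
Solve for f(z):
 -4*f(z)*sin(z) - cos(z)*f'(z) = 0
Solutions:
 f(z) = C1*cos(z)^4


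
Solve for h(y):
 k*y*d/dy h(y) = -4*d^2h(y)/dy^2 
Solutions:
 h(y) = Piecewise((-sqrt(2)*sqrt(pi)*C1*erf(sqrt(2)*sqrt(k)*y/4)/sqrt(k) - C2, (k > 0) | (k < 0)), (-C1*y - C2, True))


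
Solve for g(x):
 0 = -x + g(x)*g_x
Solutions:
 g(x) = -sqrt(C1 + x^2)
 g(x) = sqrt(C1 + x^2)


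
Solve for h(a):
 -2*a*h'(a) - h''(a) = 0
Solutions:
 h(a) = C1 + C2*erf(a)


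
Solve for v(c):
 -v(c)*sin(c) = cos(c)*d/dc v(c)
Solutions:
 v(c) = C1*cos(c)


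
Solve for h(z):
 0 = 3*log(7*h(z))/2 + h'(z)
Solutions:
 2*Integral(1/(log(_y) + log(7)), (_y, h(z)))/3 = C1 - z


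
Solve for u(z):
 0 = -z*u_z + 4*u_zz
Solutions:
 u(z) = C1 + C2*erfi(sqrt(2)*z/4)


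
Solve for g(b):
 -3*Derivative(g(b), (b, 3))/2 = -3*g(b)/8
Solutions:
 g(b) = C3*exp(2^(1/3)*b/2) + (C1*sin(2^(1/3)*sqrt(3)*b/4) + C2*cos(2^(1/3)*sqrt(3)*b/4))*exp(-2^(1/3)*b/4)


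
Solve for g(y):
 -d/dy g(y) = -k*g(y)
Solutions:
 g(y) = C1*exp(k*y)


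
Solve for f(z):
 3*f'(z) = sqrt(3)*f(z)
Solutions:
 f(z) = C1*exp(sqrt(3)*z/3)


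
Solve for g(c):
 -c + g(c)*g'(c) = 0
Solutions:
 g(c) = -sqrt(C1 + c^2)
 g(c) = sqrt(C1 + c^2)


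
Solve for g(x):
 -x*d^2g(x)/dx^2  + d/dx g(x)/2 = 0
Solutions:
 g(x) = C1 + C2*x^(3/2)


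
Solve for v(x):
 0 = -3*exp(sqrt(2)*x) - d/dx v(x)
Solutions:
 v(x) = C1 - 3*sqrt(2)*exp(sqrt(2)*x)/2


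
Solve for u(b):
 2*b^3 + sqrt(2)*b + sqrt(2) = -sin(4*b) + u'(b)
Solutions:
 u(b) = C1 + b^4/2 + sqrt(2)*b^2/2 + sqrt(2)*b - cos(4*b)/4


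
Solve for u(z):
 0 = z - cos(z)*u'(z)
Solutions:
 u(z) = C1 + Integral(z/cos(z), z)


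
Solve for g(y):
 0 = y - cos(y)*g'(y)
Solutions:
 g(y) = C1 + Integral(y/cos(y), y)


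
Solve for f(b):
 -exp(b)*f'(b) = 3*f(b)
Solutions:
 f(b) = C1*exp(3*exp(-b))


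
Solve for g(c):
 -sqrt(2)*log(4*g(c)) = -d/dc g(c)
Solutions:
 -sqrt(2)*Integral(1/(log(_y) + 2*log(2)), (_y, g(c)))/2 = C1 - c


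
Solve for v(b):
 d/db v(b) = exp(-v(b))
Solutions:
 v(b) = log(C1 + b)


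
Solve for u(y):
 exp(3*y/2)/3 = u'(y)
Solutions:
 u(y) = C1 + 2*exp(3*y/2)/9


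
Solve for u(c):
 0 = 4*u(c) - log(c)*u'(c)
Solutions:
 u(c) = C1*exp(4*li(c))


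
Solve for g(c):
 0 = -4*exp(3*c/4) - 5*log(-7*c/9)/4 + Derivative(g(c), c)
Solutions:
 g(c) = C1 + 5*c*log(-c)/4 + 5*c*(-2*log(3) - 1 + log(7))/4 + 16*exp(3*c/4)/3


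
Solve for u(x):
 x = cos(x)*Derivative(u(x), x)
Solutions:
 u(x) = C1 + Integral(x/cos(x), x)


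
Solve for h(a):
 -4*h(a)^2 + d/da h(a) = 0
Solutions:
 h(a) = -1/(C1 + 4*a)


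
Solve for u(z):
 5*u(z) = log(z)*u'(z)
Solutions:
 u(z) = C1*exp(5*li(z))


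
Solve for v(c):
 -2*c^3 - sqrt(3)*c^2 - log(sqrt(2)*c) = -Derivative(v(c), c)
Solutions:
 v(c) = C1 + c^4/2 + sqrt(3)*c^3/3 + c*log(c) - c + c*log(2)/2


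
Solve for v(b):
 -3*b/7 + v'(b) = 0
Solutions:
 v(b) = C1 + 3*b^2/14


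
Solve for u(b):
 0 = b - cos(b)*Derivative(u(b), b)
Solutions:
 u(b) = C1 + Integral(b/cos(b), b)


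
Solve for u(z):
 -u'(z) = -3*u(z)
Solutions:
 u(z) = C1*exp(3*z)


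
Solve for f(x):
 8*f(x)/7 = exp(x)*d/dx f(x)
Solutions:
 f(x) = C1*exp(-8*exp(-x)/7)


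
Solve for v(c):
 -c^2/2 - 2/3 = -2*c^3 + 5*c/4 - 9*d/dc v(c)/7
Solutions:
 v(c) = C1 - 7*c^4/18 + 7*c^3/54 + 35*c^2/72 + 14*c/27


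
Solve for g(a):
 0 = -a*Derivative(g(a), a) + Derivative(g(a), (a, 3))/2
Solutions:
 g(a) = C1 + Integral(C2*airyai(2^(1/3)*a) + C3*airybi(2^(1/3)*a), a)


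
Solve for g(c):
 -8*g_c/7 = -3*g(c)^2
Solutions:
 g(c) = -8/(C1 + 21*c)


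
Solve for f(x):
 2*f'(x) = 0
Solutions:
 f(x) = C1


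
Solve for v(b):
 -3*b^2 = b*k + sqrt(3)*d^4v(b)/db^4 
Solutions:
 v(b) = C1 + C2*b + C3*b^2 + C4*b^3 - sqrt(3)*b^6/360 - sqrt(3)*b^5*k/360


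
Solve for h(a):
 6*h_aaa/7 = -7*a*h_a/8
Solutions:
 h(a) = C1 + Integral(C2*airyai(-42^(2/3)*a/12) + C3*airybi(-42^(2/3)*a/12), a)


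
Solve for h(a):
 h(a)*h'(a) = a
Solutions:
 h(a) = -sqrt(C1 + a^2)
 h(a) = sqrt(C1 + a^2)


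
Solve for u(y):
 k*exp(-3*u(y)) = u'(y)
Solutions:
 u(y) = log(C1 + 3*k*y)/3
 u(y) = log((-3^(1/3) - 3^(5/6)*I)*(C1 + k*y)^(1/3)/2)
 u(y) = log((-3^(1/3) + 3^(5/6)*I)*(C1 + k*y)^(1/3)/2)


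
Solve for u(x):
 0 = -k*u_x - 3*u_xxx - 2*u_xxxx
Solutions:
 u(x) = C1 + C2*exp(-x*((2*k + sqrt((2*k + 1)^2 - 1) + 1)^(1/3) + 1 + (2*k + sqrt((2*k + 1)^2 - 1) + 1)^(-1/3))/2) + C3*exp(x*((2*k + sqrt((2*k + 1)^2 - 1) + 1)^(1/3)/4 - sqrt(3)*I*(2*k + sqrt((2*k + 1)^2 - 1) + 1)^(1/3)/4 - 1/2 - 1/((-1 + sqrt(3)*I)*(2*k + sqrt((2*k + 1)^2 - 1) + 1)^(1/3)))) + C4*exp(x*((2*k + sqrt((2*k + 1)^2 - 1) + 1)^(1/3)/4 + sqrt(3)*I*(2*k + sqrt((2*k + 1)^2 - 1) + 1)^(1/3)/4 - 1/2 + 1/((1 + sqrt(3)*I)*(2*k + sqrt((2*k + 1)^2 - 1) + 1)^(1/3))))


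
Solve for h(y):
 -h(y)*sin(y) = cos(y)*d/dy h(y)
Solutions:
 h(y) = C1*cos(y)


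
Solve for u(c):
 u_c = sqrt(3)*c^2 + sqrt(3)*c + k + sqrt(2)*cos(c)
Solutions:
 u(c) = C1 + sqrt(3)*c^3/3 + sqrt(3)*c^2/2 + c*k + sqrt(2)*sin(c)


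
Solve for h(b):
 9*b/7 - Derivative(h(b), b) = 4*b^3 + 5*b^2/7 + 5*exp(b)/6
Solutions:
 h(b) = C1 - b^4 - 5*b^3/21 + 9*b^2/14 - 5*exp(b)/6


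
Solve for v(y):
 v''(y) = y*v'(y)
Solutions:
 v(y) = C1 + C2*erfi(sqrt(2)*y/2)


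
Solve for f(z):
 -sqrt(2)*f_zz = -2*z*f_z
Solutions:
 f(z) = C1 + C2*erfi(2^(3/4)*z/2)


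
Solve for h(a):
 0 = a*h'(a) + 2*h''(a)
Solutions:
 h(a) = C1 + C2*erf(a/2)


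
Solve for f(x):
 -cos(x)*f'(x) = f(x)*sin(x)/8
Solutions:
 f(x) = C1*cos(x)^(1/8)


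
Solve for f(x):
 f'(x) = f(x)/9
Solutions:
 f(x) = C1*exp(x/9)


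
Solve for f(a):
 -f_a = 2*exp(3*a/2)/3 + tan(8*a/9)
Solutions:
 f(a) = C1 - 4*exp(3*a/2)/9 + 9*log(cos(8*a/9))/8


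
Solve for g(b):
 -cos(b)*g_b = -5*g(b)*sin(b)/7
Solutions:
 g(b) = C1/cos(b)^(5/7)


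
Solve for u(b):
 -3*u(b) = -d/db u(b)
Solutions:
 u(b) = C1*exp(3*b)


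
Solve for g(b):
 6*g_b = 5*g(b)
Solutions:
 g(b) = C1*exp(5*b/6)


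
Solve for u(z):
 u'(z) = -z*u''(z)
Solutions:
 u(z) = C1 + C2*log(z)


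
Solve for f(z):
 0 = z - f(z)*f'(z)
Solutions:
 f(z) = -sqrt(C1 + z^2)
 f(z) = sqrt(C1 + z^2)


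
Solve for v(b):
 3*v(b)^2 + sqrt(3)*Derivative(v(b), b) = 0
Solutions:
 v(b) = 1/(C1 + sqrt(3)*b)


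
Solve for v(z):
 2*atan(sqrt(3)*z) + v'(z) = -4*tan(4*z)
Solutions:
 v(z) = C1 - 2*z*atan(sqrt(3)*z) + sqrt(3)*log(3*z^2 + 1)/3 + log(cos(4*z))


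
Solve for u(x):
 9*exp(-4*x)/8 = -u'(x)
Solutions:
 u(x) = C1 + 9*exp(-4*x)/32


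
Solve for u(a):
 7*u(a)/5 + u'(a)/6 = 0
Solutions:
 u(a) = C1*exp(-42*a/5)


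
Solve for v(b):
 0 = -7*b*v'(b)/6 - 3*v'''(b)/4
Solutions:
 v(b) = C1 + Integral(C2*airyai(-42^(1/3)*b/3) + C3*airybi(-42^(1/3)*b/3), b)


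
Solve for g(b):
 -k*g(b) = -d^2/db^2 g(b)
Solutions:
 g(b) = C1*exp(-b*sqrt(k)) + C2*exp(b*sqrt(k))


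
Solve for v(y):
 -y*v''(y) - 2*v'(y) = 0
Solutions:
 v(y) = C1 + C2/y


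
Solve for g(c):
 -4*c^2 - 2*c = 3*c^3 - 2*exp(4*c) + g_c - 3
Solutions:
 g(c) = C1 - 3*c^4/4 - 4*c^3/3 - c^2 + 3*c + exp(4*c)/2


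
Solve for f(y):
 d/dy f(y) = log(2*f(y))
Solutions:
 -Integral(1/(log(_y) + log(2)), (_y, f(y))) = C1 - y


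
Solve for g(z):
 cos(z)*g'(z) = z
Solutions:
 g(z) = C1 + Integral(z/cos(z), z)


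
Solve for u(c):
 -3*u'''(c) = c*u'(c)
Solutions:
 u(c) = C1 + Integral(C2*airyai(-3^(2/3)*c/3) + C3*airybi(-3^(2/3)*c/3), c)


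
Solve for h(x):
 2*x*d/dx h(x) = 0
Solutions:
 h(x) = C1


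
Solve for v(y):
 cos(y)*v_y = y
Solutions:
 v(y) = C1 + Integral(y/cos(y), y)


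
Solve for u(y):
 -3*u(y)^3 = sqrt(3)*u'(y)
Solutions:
 u(y) = -sqrt(2)*sqrt(-1/(C1 - sqrt(3)*y))/2
 u(y) = sqrt(2)*sqrt(-1/(C1 - sqrt(3)*y))/2


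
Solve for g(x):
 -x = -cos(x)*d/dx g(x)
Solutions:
 g(x) = C1 + Integral(x/cos(x), x)


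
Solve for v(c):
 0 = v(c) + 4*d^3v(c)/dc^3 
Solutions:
 v(c) = C3*exp(-2^(1/3)*c/2) + (C1*sin(2^(1/3)*sqrt(3)*c/4) + C2*cos(2^(1/3)*sqrt(3)*c/4))*exp(2^(1/3)*c/4)


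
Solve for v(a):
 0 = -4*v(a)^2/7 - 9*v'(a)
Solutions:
 v(a) = 63/(C1 + 4*a)


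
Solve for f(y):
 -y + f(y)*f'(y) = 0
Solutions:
 f(y) = -sqrt(C1 + y^2)
 f(y) = sqrt(C1 + y^2)


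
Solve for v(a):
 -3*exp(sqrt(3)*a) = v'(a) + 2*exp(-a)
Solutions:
 v(a) = C1 - sqrt(3)*exp(sqrt(3)*a) + 2*exp(-a)


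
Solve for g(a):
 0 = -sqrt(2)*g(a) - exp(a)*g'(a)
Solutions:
 g(a) = C1*exp(sqrt(2)*exp(-a))


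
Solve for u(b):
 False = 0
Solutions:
 u(b) = C1 - 3*b*asin(b/3)/5 + zoo*b - 3*sqrt(9 - b^2)/5


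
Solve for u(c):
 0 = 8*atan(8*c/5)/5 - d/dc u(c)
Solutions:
 u(c) = C1 + 8*c*atan(8*c/5)/5 - log(64*c^2 + 25)/2


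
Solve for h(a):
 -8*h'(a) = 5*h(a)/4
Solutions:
 h(a) = C1*exp(-5*a/32)


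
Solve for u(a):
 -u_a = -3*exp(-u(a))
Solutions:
 u(a) = log(C1 + 3*a)


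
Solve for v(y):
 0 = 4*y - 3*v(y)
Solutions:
 v(y) = 4*y/3


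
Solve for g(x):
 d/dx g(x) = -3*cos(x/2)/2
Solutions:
 g(x) = C1 - 3*sin(x/2)


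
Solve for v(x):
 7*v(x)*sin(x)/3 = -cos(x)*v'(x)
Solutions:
 v(x) = C1*cos(x)^(7/3)


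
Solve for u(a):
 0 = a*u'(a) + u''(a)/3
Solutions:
 u(a) = C1 + C2*erf(sqrt(6)*a/2)


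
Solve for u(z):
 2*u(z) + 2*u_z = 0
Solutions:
 u(z) = C1*exp(-z)


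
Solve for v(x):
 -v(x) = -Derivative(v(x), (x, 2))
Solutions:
 v(x) = C1*exp(-x) + C2*exp(x)


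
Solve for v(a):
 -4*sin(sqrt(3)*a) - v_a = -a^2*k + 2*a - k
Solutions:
 v(a) = C1 + a^3*k/3 - a^2 + a*k + 4*sqrt(3)*cos(sqrt(3)*a)/3


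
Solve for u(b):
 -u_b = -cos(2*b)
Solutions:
 u(b) = C1 + sin(2*b)/2


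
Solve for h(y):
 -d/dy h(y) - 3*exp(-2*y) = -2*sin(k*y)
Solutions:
 h(y) = C1 + 3*exp(-2*y)/2 - 2*cos(k*y)/k


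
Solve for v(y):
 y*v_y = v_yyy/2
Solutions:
 v(y) = C1 + Integral(C2*airyai(2^(1/3)*y) + C3*airybi(2^(1/3)*y), y)


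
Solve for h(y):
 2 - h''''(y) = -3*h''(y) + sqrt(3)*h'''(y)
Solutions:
 h(y) = C1 + C2*y + C3*exp(y*(-sqrt(3) + sqrt(15))/2) + C4*exp(-y*(sqrt(3) + sqrt(15))/2) - y^2/3
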